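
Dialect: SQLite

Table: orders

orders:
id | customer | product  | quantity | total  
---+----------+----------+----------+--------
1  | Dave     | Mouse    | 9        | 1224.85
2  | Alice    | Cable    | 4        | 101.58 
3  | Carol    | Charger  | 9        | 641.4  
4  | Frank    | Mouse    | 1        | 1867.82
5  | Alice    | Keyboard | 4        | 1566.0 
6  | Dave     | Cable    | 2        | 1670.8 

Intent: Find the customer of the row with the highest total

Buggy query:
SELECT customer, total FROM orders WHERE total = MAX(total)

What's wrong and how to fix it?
Bug: MAX(total) is an aggregate and cannot be used directly in WHERE

Fix: Wrap MAX in a scalar subquery so WHERE compares against a single value

Corrected query:
SELECT customer, total FROM orders WHERE total = (SELECT MAX(total) FROM orders)

Result:
customer | total  
---------+--------
Frank    | 1867.82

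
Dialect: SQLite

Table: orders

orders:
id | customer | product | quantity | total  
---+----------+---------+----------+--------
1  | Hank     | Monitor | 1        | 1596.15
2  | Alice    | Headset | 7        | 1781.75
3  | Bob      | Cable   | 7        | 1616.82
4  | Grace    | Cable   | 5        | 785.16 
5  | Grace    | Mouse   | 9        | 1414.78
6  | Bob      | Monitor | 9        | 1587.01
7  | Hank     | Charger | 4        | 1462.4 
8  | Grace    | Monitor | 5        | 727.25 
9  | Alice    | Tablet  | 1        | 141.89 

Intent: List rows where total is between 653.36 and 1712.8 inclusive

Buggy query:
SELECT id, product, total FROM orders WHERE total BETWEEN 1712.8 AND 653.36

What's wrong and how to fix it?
Bug: The bounds are reversed; BETWEEN a AND b requires a <= b to match anything

Fix: Swap the bounds so the smaller value comes first

Corrected query:
SELECT id, product, total FROM orders WHERE total BETWEEN 653.36 AND 1712.8

Result:
id | product | total  
---+---------+--------
1  | Monitor | 1596.15
3  | Cable   | 1616.82
4  | Cable   | 785.16 
5  | Mouse   | 1414.78
6  | Monitor | 1587.01
7  | Charger | 1462.4 
8  | Monitor | 727.25 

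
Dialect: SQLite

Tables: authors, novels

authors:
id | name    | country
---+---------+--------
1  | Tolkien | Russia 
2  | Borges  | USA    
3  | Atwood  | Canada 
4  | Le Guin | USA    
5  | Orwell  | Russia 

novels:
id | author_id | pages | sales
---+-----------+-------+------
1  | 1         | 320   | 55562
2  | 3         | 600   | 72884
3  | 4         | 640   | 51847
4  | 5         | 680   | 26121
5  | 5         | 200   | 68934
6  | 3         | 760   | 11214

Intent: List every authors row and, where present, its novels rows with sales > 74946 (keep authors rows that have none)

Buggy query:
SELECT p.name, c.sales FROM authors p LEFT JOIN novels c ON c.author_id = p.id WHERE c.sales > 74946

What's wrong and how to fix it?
Bug: Filtering c.sales in WHERE discards the NULL rows produced by LEFT JOIN, turning it into an inner join

Fix: Put 'c.sales > 74946' in the JOIN's ON clause instead of WHERE

Corrected query:
SELECT p.name, c.sales FROM authors p LEFT JOIN novels c ON c.author_id = p.id AND c.sales > 74946

Result:
name    | sales
--------+------
Tolkien | NULL 
Borges  | NULL 
Atwood  | NULL 
Le Guin | NULL 
Orwell  | NULL 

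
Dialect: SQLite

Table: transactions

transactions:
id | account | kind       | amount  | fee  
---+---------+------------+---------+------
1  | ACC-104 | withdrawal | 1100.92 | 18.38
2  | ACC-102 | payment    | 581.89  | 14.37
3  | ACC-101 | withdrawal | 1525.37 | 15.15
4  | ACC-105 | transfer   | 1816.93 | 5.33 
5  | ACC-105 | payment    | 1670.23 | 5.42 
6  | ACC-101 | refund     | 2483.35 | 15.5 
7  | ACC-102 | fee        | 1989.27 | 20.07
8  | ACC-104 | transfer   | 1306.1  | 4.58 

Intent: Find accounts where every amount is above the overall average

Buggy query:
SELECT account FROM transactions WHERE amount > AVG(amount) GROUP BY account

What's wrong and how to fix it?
Bug: AVG() is an aggregate; it can't sit directly in WHERE

Fix: Use a subquery for AVG and a HAVING MIN(...) filter so the condition holds for every row in the group

Corrected query:
SELECT account FROM transactions GROUP BY account HAVING MIN(amount) > (SELECT AVG(amount) FROM transactions)

Result:
account
-------
ACC-105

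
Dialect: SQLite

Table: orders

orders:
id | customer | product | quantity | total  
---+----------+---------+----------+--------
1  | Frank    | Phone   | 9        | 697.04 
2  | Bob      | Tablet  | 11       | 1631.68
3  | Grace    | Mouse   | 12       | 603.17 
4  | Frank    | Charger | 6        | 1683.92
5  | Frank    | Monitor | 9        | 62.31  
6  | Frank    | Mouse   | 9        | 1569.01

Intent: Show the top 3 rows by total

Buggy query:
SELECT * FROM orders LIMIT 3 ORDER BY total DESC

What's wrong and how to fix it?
Bug: LIMIT must come after ORDER BY

Fix: Sort with ORDER BY, then apply LIMIT

Corrected query:
SELECT * FROM orders ORDER BY total DESC LIMIT 3

Result:
id | customer | product | quantity | total  
---+----------+---------+----------+--------
4  | Frank    | Charger | 6        | 1683.92
2  | Bob      | Tablet  | 11       | 1631.68
6  | Frank    | Mouse   | 9        | 1569.01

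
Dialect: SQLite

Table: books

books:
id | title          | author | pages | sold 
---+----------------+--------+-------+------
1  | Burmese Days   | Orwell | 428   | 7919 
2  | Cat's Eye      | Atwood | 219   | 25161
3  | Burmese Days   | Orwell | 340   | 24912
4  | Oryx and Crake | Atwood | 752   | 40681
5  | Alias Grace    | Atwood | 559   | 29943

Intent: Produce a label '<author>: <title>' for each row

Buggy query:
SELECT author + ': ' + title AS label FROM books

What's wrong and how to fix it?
Bug: '+' is numeric addition; on text columns SQLite converts them to 0 instead of concatenating

Fix: Replace + with || to concatenate text

Corrected query:
SELECT author || ': ' || title AS label FROM books

Result:
label                 
----------------------
Orwell: Burmese Days  
Atwood: Cat's Eye     
Orwell: Burmese Days  
Atwood: Oryx and Crake
Atwood: Alias Grace   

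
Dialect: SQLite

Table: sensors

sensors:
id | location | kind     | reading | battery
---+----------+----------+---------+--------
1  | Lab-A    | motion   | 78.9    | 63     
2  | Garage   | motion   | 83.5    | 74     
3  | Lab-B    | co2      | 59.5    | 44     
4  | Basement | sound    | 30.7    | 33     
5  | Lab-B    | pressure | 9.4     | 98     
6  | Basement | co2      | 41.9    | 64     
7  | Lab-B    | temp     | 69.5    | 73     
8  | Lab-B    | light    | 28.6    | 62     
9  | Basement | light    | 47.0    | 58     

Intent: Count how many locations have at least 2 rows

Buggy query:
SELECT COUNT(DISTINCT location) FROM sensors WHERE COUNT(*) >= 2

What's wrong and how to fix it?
Bug: WHERE filters individual rows, not groups, so a group-level COUNT is invalid there

Fix: Group first with HAVING COUNT(*) >= 2, then COUNT the resulting groups

Corrected query:
SELECT COUNT(*) FROM (SELECT location FROM sensors GROUP BY location HAVING COUNT(*) >= 2)

Result:
COUNT(*)
--------
2       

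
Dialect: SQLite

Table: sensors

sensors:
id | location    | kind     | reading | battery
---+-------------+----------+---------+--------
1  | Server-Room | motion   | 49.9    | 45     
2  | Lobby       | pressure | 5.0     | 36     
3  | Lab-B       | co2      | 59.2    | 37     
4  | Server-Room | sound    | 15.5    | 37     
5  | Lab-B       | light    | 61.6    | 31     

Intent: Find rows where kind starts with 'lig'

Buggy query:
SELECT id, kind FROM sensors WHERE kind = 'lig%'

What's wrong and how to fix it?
Bug: Wildcards only work with LIKE; '=' treats '%' as a literal character

Fix: Replace '=' with LIKE so 'lig%' is treated as a pattern

Corrected query:
SELECT id, kind FROM sensors WHERE kind LIKE 'lig%'

Result:
id | kind 
---+------
5  | light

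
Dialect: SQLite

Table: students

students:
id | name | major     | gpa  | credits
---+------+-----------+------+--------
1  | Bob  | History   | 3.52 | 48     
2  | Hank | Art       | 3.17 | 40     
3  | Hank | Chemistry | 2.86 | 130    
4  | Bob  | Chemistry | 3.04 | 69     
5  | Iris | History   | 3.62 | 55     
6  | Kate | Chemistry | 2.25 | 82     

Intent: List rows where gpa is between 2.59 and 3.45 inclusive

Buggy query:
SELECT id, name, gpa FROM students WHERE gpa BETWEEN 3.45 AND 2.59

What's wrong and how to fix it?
Bug: The bounds are reversed; BETWEEN a AND b requires a <= b to match anything

Fix: Swap the bounds so the smaller value comes first

Corrected query:
SELECT id, name, gpa FROM students WHERE gpa BETWEEN 2.59 AND 3.45

Result:
id | name | gpa 
---+------+-----
2  | Hank | 3.17
3  | Hank | 2.86
4  | Bob  | 3.04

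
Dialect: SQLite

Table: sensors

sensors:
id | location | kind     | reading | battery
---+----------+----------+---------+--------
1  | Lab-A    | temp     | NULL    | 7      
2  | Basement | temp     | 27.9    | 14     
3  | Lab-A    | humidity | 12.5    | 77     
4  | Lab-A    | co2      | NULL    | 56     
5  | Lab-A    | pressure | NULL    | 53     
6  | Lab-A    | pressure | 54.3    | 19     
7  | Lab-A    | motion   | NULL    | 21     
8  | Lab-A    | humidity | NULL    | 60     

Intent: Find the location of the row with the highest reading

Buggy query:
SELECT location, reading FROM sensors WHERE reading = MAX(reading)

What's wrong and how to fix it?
Bug: WHERE is evaluated per row; an aggregate over the whole table isn't defined there

Fix: Wrap MAX in a scalar subquery so WHERE compares against a single value

Corrected query:
SELECT location, reading FROM sensors WHERE reading = (SELECT MAX(reading) FROM sensors)

Result:
location | reading
---------+--------
Lab-A    | 54.3   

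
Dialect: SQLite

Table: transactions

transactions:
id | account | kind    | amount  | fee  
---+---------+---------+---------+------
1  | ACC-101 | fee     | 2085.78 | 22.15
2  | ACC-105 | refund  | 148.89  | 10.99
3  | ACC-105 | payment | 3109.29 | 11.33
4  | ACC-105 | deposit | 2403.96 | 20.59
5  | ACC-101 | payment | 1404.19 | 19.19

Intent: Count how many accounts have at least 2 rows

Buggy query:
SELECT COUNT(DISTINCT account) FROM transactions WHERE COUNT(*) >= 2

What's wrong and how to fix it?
Bug: WHERE filters individual rows, not groups, so a group-level COUNT is invalid there

Fix: Use a subquery that GROUPs and filters with HAVING, then count its rows

Corrected query:
SELECT COUNT(*) FROM (SELECT account FROM transactions GROUP BY account HAVING COUNT(*) >= 2)

Result:
COUNT(*)
--------
2       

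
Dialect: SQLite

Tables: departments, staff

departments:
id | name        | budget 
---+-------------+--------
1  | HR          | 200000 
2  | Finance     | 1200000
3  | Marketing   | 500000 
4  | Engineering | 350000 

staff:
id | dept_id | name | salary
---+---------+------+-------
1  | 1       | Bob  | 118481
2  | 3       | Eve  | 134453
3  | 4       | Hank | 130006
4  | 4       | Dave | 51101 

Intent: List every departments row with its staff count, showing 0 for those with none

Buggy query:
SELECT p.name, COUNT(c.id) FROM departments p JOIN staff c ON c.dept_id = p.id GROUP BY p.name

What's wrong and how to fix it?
Bug: INNER JOIN drops departments rows that have no matching staff rows

Fix: Switch to LEFT JOIN to retain unmatched parent rows

Corrected query:
SELECT p.name, COUNT(c.id) FROM departments p LEFT JOIN staff c ON c.dept_id = p.id GROUP BY p.name

Result:
name        | COUNT(c.id)
------------+------------
Engineering | 2          
Finance     | 0          
HR          | 1          
Marketing   | 1          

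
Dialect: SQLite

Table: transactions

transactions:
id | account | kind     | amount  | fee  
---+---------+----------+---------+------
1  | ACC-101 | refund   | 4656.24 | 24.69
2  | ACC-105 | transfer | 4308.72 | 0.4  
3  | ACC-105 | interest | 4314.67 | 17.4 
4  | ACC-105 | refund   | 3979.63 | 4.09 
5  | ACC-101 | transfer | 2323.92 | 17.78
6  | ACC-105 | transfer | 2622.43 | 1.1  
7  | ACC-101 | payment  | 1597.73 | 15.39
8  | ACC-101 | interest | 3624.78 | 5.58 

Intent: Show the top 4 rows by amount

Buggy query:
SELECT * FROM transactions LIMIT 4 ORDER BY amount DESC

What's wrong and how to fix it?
Bug: ORDER BY cannot follow LIMIT; LIMIT is the final clause

Fix: Swap the clauses: ORDER BY first, then LIMIT

Corrected query:
SELECT * FROM transactions ORDER BY amount DESC LIMIT 4

Result:
id | account | kind     | amount  | fee  
---+---------+----------+---------+------
1  | ACC-101 | refund   | 4656.24 | 24.69
3  | ACC-105 | interest | 4314.67 | 17.4 
2  | ACC-105 | transfer | 4308.72 | 0.4  
4  | ACC-105 | refund   | 3979.63 | 4.09 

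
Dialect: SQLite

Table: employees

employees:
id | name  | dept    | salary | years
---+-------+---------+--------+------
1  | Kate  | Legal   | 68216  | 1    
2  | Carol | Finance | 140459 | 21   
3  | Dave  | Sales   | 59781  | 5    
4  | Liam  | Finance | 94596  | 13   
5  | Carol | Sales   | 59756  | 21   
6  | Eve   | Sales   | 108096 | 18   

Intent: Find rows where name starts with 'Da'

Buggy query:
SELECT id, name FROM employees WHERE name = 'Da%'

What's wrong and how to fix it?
Bug: '=' compares the literal string including the % character; pattern matching needs LIKE

Fix: Replace '=' with LIKE so 'Da%' is treated as a pattern

Corrected query:
SELECT id, name FROM employees WHERE name LIKE 'Da%'

Result:
id | name
---+-----
3  | Dave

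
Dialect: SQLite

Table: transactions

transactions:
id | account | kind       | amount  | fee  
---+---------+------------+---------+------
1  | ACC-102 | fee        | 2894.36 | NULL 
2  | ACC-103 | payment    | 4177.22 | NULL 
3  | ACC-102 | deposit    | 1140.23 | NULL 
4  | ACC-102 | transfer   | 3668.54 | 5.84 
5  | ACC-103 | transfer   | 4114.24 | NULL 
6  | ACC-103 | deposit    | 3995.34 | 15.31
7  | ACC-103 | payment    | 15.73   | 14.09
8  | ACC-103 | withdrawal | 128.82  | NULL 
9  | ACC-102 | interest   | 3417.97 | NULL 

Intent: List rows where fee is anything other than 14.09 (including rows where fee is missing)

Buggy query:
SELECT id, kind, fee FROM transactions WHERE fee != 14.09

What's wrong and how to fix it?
Bug: Inequality against NULL is unknown, not true; rows with NULL are dropped

Fix: Add an explicit OR fee IS NULL to include the missing-value rows

Corrected query:
SELECT id, kind, fee FROM transactions WHERE fee != 14.09 OR fee IS NULL

Result:
id | kind       | fee  
---+------------+------
1  | fee        | NULL 
2  | payment    | NULL 
3  | deposit    | NULL 
4  | transfer   | 5.84 
5  | transfer   | NULL 
6  | deposit    | 15.31
8  | withdrawal | NULL 
9  | interest   | NULL 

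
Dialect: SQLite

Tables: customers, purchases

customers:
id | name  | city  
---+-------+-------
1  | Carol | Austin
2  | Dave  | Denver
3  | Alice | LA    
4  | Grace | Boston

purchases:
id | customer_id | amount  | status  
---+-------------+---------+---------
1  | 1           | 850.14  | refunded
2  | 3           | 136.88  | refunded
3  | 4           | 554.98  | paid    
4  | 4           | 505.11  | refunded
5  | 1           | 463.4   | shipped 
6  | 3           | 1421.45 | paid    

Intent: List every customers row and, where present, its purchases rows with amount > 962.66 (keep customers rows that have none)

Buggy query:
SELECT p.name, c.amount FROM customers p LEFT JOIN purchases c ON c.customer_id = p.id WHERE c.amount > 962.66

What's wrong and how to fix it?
Bug: Filtering c.amount in WHERE discards the NULL rows produced by LEFT JOIN, turning it into an inner join

Fix: Move the right-table condition into the ON clause so unmatched parents are kept

Corrected query:
SELECT p.name, c.amount FROM customers p LEFT JOIN purchases c ON c.customer_id = p.id AND c.amount > 962.66

Result:
name  | amount 
------+--------
Carol | NULL   
Dave  | NULL   
Alice | 1421.45
Grace | NULL   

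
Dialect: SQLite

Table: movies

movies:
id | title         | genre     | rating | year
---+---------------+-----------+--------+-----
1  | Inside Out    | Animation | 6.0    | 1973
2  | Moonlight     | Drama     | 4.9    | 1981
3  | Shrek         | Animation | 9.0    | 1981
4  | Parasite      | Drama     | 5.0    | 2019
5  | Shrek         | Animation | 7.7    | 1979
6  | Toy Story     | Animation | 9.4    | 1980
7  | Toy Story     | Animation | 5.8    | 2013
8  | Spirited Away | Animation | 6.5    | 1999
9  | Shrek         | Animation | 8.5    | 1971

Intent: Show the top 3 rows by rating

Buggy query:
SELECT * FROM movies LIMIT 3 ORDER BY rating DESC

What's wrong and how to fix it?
Bug: LIMIT must come after ORDER BY

Fix: Sort with ORDER BY, then apply LIMIT

Corrected query:
SELECT * FROM movies ORDER BY rating DESC LIMIT 3

Result:
id | title     | genre     | rating | year
---+-----------+-----------+--------+-----
6  | Toy Story | Animation | 9.4    | 1980
3  | Shrek     | Animation | 9      | 1981
9  | Shrek     | Animation | 8.5    | 1971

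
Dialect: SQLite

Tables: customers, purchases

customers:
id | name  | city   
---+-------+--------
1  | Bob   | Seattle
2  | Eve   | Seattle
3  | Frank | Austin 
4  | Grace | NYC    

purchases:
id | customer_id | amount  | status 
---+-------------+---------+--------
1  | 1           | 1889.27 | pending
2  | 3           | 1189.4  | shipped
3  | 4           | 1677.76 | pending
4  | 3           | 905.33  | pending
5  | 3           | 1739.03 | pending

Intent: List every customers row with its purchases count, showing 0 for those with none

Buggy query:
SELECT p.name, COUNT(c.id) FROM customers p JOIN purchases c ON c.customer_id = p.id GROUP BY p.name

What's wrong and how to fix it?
Bug: INNER JOIN drops customers rows that have no matching purchases rows

Fix: Switch to LEFT JOIN to retain unmatched parent rows

Corrected query:
SELECT p.name, COUNT(c.id) FROM customers p LEFT JOIN purchases c ON c.customer_id = p.id GROUP BY p.name

Result:
name  | COUNT(c.id)
------+------------
Bob   | 1          
Eve   | 0          
Frank | 3          
Grace | 1          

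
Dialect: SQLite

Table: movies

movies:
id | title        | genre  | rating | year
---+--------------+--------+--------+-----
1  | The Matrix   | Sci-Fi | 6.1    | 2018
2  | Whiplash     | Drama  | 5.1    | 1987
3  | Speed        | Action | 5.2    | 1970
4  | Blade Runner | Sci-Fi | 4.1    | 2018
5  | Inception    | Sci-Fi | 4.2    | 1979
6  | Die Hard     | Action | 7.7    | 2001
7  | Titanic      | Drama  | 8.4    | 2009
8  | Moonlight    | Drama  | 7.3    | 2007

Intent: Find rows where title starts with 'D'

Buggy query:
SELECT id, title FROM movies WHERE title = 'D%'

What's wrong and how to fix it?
Bug: Wildcards only work with LIKE; '=' treats '%' as a literal character

Fix: Use LIKE for wildcard pattern matching

Corrected query:
SELECT id, title FROM movies WHERE title LIKE 'D%'

Result:
id | title   
---+---------
6  | Die Hard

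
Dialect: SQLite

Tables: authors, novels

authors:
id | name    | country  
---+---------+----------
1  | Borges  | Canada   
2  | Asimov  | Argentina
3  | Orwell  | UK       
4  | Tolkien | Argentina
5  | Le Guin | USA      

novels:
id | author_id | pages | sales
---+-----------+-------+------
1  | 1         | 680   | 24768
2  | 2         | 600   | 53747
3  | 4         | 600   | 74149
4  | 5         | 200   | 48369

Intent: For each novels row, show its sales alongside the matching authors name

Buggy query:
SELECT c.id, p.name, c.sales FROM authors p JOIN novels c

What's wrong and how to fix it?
Bug: Missing join condition: each novels row is matched to all authors rows instead of just its own

Fix: Specify the join condition linking the foreign key to the parent id

Corrected query:
SELECT c.id, p.name, c.sales FROM authors p JOIN novels c ON c.author_id = p.id

Result:
id | name    | sales
---+---------+------
1  | Borges  | 24768
2  | Asimov  | 53747
3  | Tolkien | 74149
4  | Le Guin | 48369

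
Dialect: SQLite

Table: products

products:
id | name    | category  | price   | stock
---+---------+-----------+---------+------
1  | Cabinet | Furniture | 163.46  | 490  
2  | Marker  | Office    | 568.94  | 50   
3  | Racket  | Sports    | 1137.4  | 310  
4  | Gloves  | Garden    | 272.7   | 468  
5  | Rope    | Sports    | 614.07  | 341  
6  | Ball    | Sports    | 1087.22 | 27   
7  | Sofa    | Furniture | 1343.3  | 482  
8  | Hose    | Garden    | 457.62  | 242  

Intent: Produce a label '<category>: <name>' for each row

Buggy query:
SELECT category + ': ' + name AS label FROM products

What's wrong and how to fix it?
Bug: SQLite uses || for string concatenation; + coerces text to numbers (yielding 0)

Fix: Use the || operator for string concatenation

Corrected query:
SELECT category || ': ' || name AS label FROM products

Result:
label             
------------------
Furniture: Cabinet
Office: Marker    
Sports: Racket    
Garden: Gloves    
Sports: Rope      
Sports: Ball      
Furniture: Sofa   
Garden: Hose      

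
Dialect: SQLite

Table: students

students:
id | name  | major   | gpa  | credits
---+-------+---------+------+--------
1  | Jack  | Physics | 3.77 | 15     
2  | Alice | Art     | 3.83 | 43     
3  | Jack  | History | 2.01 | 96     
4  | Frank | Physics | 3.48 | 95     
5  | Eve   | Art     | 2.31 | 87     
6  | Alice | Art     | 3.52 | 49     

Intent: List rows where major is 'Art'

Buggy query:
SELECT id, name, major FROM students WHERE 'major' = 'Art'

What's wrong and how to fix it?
Bug: 'major' in single quotes is a string literal, not the column; the comparison is literal-vs-literal and never true

Fix: Remove the quotes around the column name (or use double quotes for an identifier)

Corrected query:
SELECT id, name, major FROM students WHERE major = 'Art'

Result:
id | name  | major
---+-------+------
2  | Alice | Art  
5  | Eve   | Art  
6  | Alice | Art  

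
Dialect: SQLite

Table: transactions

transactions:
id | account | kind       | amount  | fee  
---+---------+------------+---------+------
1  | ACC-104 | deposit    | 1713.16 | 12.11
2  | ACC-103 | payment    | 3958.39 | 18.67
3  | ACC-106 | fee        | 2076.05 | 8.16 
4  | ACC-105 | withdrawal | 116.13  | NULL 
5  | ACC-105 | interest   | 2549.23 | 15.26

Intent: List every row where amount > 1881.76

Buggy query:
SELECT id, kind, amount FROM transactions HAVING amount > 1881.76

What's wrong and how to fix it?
Bug: This is a non-aggregate query (no GROUP BY, no aggregates), so in SQLite the HAVING clause is invalid here; a row-level condition belongs in WHERE

Fix: Use WHERE for row-level filtering

Corrected query:
SELECT id, kind, amount FROM transactions WHERE amount > 1881.76

Result:
id | kind     | amount 
---+----------+--------
2  | payment  | 3958.39
3  | fee      | 2076.05
5  | interest | 2549.23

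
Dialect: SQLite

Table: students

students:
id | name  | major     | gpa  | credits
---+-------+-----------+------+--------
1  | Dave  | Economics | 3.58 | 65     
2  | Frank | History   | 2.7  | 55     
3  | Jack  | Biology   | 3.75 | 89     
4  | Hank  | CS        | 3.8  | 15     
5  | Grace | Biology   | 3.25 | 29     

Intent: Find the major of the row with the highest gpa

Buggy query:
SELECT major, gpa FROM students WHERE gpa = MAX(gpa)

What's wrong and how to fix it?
Bug: MAX(gpa) is an aggregate and cannot be used directly in WHERE

Fix: Use a subquery: WHERE gpa = (SELECT MAX(gpa) FROM students)

Corrected query:
SELECT major, gpa FROM students WHERE gpa = (SELECT MAX(gpa) FROM students)

Result:
major | gpa
------+----
CS    | 3.8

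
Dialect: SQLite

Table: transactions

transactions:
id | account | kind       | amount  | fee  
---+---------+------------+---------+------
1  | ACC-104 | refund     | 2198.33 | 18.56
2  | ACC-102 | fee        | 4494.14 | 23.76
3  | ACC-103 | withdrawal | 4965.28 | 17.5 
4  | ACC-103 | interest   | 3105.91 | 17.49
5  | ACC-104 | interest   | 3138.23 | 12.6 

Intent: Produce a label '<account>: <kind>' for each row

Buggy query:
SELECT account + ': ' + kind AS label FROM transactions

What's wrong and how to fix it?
Bug: '+' is numeric addition; on text columns SQLite converts them to 0 instead of concatenating

Fix: Replace + with || to concatenate text

Corrected query:
SELECT account || ': ' || kind AS label FROM transactions

Result:
label              
-------------------
ACC-104: refund    
ACC-102: fee       
ACC-103: withdrawal
ACC-103: interest  
ACC-104: interest  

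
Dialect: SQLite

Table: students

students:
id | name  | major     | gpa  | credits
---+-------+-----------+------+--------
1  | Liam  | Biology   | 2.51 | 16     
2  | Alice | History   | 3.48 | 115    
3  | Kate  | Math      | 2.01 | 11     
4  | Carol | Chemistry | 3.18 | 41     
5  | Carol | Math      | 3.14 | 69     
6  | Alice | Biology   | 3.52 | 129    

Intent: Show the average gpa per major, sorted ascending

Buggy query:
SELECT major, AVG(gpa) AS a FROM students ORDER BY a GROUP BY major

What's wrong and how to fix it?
Bug: GROUP BY must precede ORDER BY

Fix: Reorder: SELECT … FROM … GROUP BY … ORDER BY …

Corrected query:
SELECT major, AVG(gpa) AS a FROM students GROUP BY major ORDER BY a

Result:
major     | a    
----------+------
Math      | 2.575
Biology   | 3.015
Chemistry | 3.18 
History   | 3.48 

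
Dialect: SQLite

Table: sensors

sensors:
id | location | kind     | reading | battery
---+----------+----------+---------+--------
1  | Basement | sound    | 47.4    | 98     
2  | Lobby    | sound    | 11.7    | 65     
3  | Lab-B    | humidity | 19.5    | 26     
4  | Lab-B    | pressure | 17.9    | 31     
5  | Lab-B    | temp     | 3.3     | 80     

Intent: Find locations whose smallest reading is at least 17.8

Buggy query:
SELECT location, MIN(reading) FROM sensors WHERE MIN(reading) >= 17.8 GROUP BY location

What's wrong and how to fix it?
Bug: Aggregates like MIN are computed per group after WHERE runs

Fix: Replace WHERE with HAVING after the GROUP BY

Corrected query:
SELECT location, MIN(reading) FROM sensors GROUP BY location HAVING MIN(reading) >= 17.8

Result:
location | MIN(reading)
---------+-------------
Basement | 47.4        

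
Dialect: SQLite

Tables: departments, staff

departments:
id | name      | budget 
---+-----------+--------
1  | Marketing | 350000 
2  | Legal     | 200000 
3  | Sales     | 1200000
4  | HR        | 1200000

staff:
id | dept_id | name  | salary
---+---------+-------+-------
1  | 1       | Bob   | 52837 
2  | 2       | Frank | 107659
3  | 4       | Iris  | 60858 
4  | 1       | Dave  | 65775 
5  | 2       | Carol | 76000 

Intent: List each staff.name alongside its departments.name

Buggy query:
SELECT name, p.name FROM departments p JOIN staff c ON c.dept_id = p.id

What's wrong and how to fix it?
Bug: Both tables have a 'name' column; the unqualified reference is ambiguous

Fix: Qualify the column with its table alias (c.name)

Corrected query:
SELECT c.name, p.name FROM departments p JOIN staff c ON c.dept_id = p.id

Result:
name  | name     
------+----------
Bob   | Marketing
Frank | Legal    
Iris  | HR       
Dave  | Marketing
Carol | Legal    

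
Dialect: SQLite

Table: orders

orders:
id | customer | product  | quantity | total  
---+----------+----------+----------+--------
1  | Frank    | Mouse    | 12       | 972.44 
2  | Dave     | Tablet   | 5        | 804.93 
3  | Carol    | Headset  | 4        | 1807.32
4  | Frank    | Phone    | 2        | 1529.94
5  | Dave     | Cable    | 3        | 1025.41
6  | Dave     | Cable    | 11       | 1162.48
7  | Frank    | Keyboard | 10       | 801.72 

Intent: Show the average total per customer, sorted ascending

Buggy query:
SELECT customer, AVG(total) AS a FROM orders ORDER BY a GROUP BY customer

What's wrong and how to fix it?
Bug: GROUP BY must precede ORDER BY

Fix: Reorder: SELECT … FROM … GROUP BY … ORDER BY …

Corrected query:
SELECT customer, AVG(total) AS a FROM orders GROUP BY customer ORDER BY a

Result:
customer | a          
---------+------------
Dave     | 997.606667 
Frank    | 1101.366667
Carol    | 1807.32    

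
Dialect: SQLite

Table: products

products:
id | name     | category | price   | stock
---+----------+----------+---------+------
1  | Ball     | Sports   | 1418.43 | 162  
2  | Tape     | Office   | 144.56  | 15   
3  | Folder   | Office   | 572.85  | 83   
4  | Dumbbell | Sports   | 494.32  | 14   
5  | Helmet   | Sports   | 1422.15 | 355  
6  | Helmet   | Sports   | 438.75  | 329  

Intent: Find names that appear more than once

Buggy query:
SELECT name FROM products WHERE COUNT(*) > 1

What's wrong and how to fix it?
Bug: COUNT(*) is an aggregate and cannot be used in WHERE

Fix: GROUP BY name, then filter groups with HAVING COUNT(*) > 1

Corrected query:
SELECT name FROM products GROUP BY name HAVING COUNT(*) > 1

Result:
name  
------
Helmet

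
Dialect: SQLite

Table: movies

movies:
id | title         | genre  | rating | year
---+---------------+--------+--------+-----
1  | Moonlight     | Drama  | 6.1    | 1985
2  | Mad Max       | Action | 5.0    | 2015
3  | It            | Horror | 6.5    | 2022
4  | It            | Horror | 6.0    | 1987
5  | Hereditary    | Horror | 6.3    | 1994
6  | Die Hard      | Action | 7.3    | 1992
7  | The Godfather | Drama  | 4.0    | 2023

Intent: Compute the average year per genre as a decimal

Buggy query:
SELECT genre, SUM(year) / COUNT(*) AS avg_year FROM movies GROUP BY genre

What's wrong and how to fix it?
Bug: Both operands are integers, so '/' performs integer division and truncates

Fix: Cast one side to REAL so the division keeps the fractional part

Corrected query:
SELECT genre, SUM(year) * 1.0 / COUNT(*) AS avg_year FROM movies GROUP BY genre

Result:
genre  | avg_year
-------+---------
Action | 2003.5  
Drama  | 2004    
Horror | 2001    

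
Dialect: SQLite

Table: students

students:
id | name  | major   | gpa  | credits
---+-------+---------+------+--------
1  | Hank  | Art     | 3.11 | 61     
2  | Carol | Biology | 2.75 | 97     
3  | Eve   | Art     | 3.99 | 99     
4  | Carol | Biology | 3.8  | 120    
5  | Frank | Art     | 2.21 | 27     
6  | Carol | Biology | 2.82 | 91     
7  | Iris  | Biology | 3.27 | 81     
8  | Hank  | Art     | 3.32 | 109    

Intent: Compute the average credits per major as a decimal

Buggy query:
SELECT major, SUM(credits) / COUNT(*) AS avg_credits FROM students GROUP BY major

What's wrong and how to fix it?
Bug: SUM(credits) and COUNT(*) are both integers; the division truncates the fractional part

Fix: Cast one side to REAL so the division keeps the fractional part

Corrected query:
SELECT major, SUM(credits) * 1.0 / COUNT(*) AS avg_credits FROM students GROUP BY major

Result:
major   | avg_credits
--------+------------
Art     | 74         
Biology | 97.25      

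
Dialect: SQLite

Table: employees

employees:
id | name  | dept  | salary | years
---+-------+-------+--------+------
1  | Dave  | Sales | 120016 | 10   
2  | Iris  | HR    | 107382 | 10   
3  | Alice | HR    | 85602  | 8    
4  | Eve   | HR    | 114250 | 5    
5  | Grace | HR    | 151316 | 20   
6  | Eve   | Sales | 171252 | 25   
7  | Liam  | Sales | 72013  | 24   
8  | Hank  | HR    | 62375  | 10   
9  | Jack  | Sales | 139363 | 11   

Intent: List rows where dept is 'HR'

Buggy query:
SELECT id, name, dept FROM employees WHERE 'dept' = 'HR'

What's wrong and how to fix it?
Bug: Single quotes denote string literals in SQL; the column name is being compared as a constant string

Fix: Remove the quotes around the column name (or use double quotes for an identifier)

Corrected query:
SELECT id, name, dept FROM employees WHERE dept = 'HR'

Result:
id | name  | dept
---+-------+-----
2  | Iris  | HR  
3  | Alice | HR  
4  | Eve   | HR  
5  | Grace | HR  
8  | Hank  | HR  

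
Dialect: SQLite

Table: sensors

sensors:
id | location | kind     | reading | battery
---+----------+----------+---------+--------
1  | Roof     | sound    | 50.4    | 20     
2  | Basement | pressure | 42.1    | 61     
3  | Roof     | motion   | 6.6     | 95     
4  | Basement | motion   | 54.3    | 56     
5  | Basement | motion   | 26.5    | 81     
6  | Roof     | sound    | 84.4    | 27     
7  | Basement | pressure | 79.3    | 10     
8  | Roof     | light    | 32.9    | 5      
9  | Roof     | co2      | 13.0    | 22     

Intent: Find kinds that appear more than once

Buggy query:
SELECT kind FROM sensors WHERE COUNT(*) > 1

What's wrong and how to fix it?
Bug: WHERE can't reference COUNT(*); aggregates are computed after WHERE

Fix: Group first, then use HAVING for the count condition

Corrected query:
SELECT kind FROM sensors GROUP BY kind HAVING COUNT(*) > 1

Result:
kind    
--------
motion  
pressure
sound   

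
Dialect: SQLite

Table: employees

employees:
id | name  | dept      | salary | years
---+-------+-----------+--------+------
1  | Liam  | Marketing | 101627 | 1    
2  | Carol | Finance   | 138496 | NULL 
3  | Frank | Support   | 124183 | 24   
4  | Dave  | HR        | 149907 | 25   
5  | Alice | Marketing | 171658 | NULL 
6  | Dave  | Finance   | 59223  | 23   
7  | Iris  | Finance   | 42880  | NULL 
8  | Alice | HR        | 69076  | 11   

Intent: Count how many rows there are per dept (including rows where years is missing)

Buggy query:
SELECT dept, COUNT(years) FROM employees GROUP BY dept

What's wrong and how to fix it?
Bug: COUNT(years) skips NULLs, so groups with missing years are undercounted

Fix: Use COUNT(*) to count all rows regardless of NULL

Corrected query:
SELECT dept, COUNT(*) FROM employees GROUP BY dept

Result:
dept      | COUNT(*)
----------+---------
Finance   | 3       
HR        | 2       
Marketing | 2       
Support   | 1       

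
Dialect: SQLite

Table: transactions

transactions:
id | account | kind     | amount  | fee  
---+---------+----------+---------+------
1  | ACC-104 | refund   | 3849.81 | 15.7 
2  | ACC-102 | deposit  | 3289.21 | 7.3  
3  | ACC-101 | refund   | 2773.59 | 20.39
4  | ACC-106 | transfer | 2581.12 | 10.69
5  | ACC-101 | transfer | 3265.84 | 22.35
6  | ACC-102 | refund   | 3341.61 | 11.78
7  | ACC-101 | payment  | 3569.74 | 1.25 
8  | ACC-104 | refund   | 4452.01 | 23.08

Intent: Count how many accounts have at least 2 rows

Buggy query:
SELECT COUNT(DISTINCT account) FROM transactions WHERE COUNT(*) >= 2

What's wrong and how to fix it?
Bug: WHERE filters individual rows, not groups, so a group-level COUNT is invalid there

Fix: Group first with HAVING COUNT(*) >= 2, then COUNT the resulting groups

Corrected query:
SELECT COUNT(*) FROM (SELECT account FROM transactions GROUP BY account HAVING COUNT(*) >= 2)

Result:
COUNT(*)
--------
3       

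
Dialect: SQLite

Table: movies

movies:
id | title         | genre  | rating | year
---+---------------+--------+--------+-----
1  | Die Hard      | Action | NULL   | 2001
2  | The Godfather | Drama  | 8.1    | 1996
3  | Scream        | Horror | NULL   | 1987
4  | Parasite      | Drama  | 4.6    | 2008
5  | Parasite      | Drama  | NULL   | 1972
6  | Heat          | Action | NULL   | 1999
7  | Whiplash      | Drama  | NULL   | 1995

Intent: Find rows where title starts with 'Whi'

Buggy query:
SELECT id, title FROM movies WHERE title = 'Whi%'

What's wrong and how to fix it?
Bug: Wildcards only work with LIKE; '=' treats '%' as a literal character

Fix: Use LIKE for wildcard pattern matching

Corrected query:
SELECT id, title FROM movies WHERE title LIKE 'Whi%'

Result:
id | title   
---+---------
7  | Whiplash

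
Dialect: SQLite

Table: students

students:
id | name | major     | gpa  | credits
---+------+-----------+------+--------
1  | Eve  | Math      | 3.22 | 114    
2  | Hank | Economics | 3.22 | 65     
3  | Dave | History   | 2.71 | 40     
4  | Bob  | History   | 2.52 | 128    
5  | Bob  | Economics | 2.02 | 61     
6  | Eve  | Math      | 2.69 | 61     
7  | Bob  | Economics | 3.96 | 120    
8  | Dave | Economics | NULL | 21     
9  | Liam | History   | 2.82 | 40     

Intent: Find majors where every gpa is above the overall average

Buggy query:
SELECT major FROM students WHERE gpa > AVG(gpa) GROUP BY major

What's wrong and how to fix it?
Bug: WHERE evaluates per row before aggregation, so AVG() is unavailable

Fix: Compute the overall average in a scalar subquery and compare each group's MIN against it in HAVING

Corrected query:
SELECT major FROM students GROUP BY major HAVING MIN(gpa) > (SELECT AVG(gpa) FROM students)

Result:
(no rows)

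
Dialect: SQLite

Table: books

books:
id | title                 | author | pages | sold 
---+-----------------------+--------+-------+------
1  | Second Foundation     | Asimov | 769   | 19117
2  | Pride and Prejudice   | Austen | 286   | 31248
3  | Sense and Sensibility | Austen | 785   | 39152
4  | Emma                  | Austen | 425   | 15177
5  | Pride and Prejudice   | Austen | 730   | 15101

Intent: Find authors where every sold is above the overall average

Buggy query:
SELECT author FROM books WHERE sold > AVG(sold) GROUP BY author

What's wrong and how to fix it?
Bug: WHERE evaluates per row before aggregation, so AVG() is unavailable

Fix: Compute the overall average in a scalar subquery and compare each group's MIN against it in HAVING

Corrected query:
SELECT author FROM books GROUP BY author HAVING MIN(sold) > (SELECT AVG(sold) FROM books)

Result:
(no rows)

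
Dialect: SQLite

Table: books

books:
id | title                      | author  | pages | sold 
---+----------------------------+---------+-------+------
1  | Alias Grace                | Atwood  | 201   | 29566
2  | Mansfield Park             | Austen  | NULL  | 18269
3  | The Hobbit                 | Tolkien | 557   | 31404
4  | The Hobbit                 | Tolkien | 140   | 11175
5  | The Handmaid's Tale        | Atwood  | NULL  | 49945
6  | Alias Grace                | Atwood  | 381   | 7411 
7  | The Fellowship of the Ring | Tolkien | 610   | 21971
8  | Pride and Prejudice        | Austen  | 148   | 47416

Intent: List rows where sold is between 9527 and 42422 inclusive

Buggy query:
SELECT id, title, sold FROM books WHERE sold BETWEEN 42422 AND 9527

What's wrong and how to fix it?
Bug: BETWEEN expects the lower bound first; with 42422 AND 9527 the range is empty

Fix: Write BETWEEN 9527 AND 42422

Corrected query:
SELECT id, title, sold FROM books WHERE sold BETWEEN 9527 AND 42422

Result:
id | title                      | sold 
---+----------------------------+------
1  | Alias Grace                | 29566
2  | Mansfield Park             | 18269
3  | The Hobbit                 | 31404
4  | The Hobbit                 | 11175
7  | The Fellowship of the Ring | 21971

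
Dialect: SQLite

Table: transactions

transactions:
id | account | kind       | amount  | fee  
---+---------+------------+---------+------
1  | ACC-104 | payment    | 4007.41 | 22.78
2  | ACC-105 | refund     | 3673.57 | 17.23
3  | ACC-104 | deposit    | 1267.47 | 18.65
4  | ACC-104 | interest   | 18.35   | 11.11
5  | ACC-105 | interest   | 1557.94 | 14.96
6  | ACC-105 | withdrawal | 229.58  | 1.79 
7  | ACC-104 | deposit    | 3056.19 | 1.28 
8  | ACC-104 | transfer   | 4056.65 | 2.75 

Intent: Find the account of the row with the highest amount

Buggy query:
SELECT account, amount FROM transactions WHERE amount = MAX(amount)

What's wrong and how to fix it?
Bug: WHERE is evaluated per row; an aggregate over the whole table isn't defined there

Fix: Use a subquery: WHERE amount = (SELECT MAX(amount) FROM transactions)

Corrected query:
SELECT account, amount FROM transactions WHERE amount = (SELECT MAX(amount) FROM transactions)

Result:
account | amount 
--------+--------
ACC-104 | 4056.65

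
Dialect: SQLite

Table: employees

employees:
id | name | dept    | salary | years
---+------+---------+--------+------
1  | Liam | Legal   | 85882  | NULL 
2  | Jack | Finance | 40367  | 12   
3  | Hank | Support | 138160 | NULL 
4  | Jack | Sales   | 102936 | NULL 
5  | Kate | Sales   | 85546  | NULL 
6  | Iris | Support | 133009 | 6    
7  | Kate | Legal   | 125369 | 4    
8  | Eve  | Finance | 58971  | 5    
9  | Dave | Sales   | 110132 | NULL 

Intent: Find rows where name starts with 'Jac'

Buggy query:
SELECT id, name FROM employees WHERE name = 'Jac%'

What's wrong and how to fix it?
Bug: Wildcards only work with LIKE; '=' treats '%' as a literal character

Fix: Use LIKE for wildcard pattern matching

Corrected query:
SELECT id, name FROM employees WHERE name LIKE 'Jac%'

Result:
id | name
---+-----
2  | Jack
4  | Jack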